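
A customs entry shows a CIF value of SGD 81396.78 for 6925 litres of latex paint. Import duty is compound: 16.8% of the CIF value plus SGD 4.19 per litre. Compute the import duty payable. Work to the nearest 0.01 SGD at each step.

Import duty: SGD 42690.41

Ad valorem component: 81396.78 × 16.8% = 13674.66
Specific component: 6925 × 4.19 = 29015.75
Import duty = 13674.66 + 29015.75 = 42690.41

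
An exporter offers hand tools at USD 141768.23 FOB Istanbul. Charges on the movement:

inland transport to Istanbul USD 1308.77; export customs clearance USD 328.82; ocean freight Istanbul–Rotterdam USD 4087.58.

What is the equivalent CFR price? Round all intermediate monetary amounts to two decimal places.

CFR price: USD 145855.81

Not relevant to the conversion: export clearance, inland to port — on the seller under both FOB and CFR; already in the FOB price and stays in the CFR price.
From FOB to CFR, the seller additionally bears: freight.
CFR price = 141768.23 + 4087.58 = 145855.81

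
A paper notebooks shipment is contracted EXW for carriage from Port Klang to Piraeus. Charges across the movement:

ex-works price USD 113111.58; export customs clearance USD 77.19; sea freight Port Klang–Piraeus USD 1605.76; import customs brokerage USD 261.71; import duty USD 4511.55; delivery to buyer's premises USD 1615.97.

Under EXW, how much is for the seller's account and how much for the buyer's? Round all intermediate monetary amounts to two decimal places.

Seller: USD 113111.58; buyer: USD 8072.18

EXW: the seller makes goods available at their premises; the buyer bears all onward costs.
Seller's account: goods 113111.58 = 113111.58
Buyer's account: export clearance 77.19 + freight 1605.76 + brokerage 261.71 + duty 4511.55 + delivery 1615.97 = 8072.18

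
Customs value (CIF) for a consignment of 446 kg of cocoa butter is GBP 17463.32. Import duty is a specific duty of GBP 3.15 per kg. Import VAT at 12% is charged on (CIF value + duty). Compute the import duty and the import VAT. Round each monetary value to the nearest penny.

Import duty: GBP 1404.90; import VAT: GBP 2264.19

Import duty = 446 × 3.15 = 1404.90
VAT base = CIF + duty = 17463.32 + 1404.90 = 18868.22
Import VAT = 18868.22 × 12% = 2264.19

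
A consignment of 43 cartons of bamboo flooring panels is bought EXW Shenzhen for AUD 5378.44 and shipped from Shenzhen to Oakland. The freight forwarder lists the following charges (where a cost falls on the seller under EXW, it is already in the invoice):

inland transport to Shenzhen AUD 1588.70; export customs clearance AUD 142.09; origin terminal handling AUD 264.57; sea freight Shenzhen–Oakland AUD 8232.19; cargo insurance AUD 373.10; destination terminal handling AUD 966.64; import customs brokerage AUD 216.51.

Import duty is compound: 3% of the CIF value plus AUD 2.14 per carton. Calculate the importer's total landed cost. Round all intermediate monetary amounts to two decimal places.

Total landed cost: AUD 17733.63

EXW: the seller makes goods available at their premises; the buyer bears all onward costs.
CIF value = EXW price + inland to port + export clearance + origin terminal + freight + insurance = 5378.44 + 1588.70 + 142.09 + 264.57 + 8232.19 + 373.10 = 15979.09
Ad valorem component: 15979.09 × 3% = 479.37
Specific component: 43 × 2.14 = 92.02
Import duty = 479.37 + 92.02 = 571.39
Buyer bears: inland to port 1588.70 + export clearance 142.09 + origin terminal 264.57 + freight 8232.19 + insurance 373.10 + destination terminal 966.64 + brokerage 216.51 + duty 571.39 = 12355.19
Landed cost = invoice 5378.44 + 12355.19 = 17733.63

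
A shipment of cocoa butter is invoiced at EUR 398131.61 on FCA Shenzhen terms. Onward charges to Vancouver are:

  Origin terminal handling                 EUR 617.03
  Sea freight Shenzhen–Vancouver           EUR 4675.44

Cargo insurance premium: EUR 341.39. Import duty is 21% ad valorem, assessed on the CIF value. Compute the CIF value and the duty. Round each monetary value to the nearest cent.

CIF = FCA price + pre-shipment costs + freight + insurance
CIF = 398131.61 + 617.03 + 4675.44 + 341.39 = 403765.47
Import duty = 403765.47 × 21% = 84790.75

CIF value: EUR 403765.47; import duty: EUR 84790.75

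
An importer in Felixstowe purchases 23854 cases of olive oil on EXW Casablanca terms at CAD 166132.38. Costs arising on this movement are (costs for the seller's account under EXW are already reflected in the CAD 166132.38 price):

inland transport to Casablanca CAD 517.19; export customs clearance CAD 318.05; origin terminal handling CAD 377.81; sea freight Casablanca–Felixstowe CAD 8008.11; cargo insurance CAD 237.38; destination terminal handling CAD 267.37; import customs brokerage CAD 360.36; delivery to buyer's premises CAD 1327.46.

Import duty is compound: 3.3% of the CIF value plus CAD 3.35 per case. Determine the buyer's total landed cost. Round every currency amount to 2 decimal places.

EXW: the seller makes goods available at their premises; the buyer bears all onward costs.
CIF value = EXW price + inland to port + export clearance + origin terminal + freight + insurance = 166132.38 + 517.19 + 318.05 + 377.81 + 8008.11 + 237.38 = 175590.92
Ad valorem component: 175590.92 × 3.3% = 5794.50
Specific component: 23854 × 3.35 = 79910.90
Import duty = 5794.50 + 79910.90 = 85705.40
Buyer bears: inland to port 517.19 + export clearance 318.05 + origin terminal 377.81 + freight 8008.11 + insurance 237.38 + destination terminal 267.37 + brokerage 360.36 + delivery 1327.46 + duty 85705.40 = 97119.13
Landed cost = invoice 166132.38 + 97119.13 = 263251.51

Total landed cost: CAD 263251.51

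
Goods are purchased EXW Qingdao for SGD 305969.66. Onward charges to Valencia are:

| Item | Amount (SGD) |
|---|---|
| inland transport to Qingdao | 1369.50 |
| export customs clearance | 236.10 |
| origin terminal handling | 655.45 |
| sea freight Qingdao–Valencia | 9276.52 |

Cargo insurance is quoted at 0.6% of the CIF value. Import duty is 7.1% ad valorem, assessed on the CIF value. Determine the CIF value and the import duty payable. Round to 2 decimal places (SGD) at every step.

CIF value: SGD 319423.77; import duty: SGD 22679.09

Let C be the CIF value. C = EXW price + pre-shipment costs + freight + 0.6% × C
C − 0.6% × C = 305969.66 + 1369.50 + 236.10 + 655.45 + 9276.52
0.994 × C = 317507.23
C = 317507.23 / 0.994 = 319423.77
Insurance premium = 0.6% × 319423.77 = 1916.54
Import duty = 319423.77 × 7.1% = 22679.09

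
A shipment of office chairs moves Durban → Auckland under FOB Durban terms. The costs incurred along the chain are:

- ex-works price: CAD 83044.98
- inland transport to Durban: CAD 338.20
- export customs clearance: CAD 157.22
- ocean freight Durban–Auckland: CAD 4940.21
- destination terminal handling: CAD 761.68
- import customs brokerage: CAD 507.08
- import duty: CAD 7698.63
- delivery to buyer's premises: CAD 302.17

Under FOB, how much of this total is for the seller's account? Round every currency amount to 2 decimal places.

Seller's account: CAD 83540.40

FOB: the seller bears costs until goods are on board at the origin port; the buyer bears freight, insurance and all costs thereafter.
Seller's account: goods 83044.98 + inland to port 338.20 + export clearance 157.22 = 83540.40
Buyer's account: freight 4940.21 + destination terminal 761.68 + brokerage 507.08 + duty 7698.63 + delivery 302.17 = 14209.77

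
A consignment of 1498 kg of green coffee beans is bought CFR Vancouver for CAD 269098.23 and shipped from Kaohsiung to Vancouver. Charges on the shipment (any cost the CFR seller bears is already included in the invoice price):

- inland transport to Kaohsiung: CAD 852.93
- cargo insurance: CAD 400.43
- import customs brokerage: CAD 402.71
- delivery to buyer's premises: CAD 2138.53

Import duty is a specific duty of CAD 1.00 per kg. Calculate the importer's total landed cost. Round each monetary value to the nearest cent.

Total landed cost: CAD 273537.90

CFR: the seller pays costs through ocean freight to the destination port, but not insurance.
Already in the invoice (seller's account under CFR): inland to port — exclude.
CIF value = CFR price + insurance = 269098.23 + 400.43 = 269498.66
Import duty = 1498 × 1.00 = 1498.00
Buyer bears: insurance 400.43 + brokerage 402.71 + delivery 2138.53 + duty 1498.00 = 4439.67
Landed cost = invoice 269098.23 + 4439.67 = 273537.90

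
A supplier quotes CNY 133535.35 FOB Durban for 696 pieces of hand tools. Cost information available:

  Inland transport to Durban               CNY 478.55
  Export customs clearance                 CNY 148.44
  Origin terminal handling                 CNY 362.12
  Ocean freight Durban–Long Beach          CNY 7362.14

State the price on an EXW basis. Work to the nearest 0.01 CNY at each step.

Not relevant to the conversion: freight — on the buyer under both terms; not part of either seller's price.
From FOB to EXW, the seller no longer bears: inland to port, export clearance, origin terminal.
EXW price = 133535.35 − 478.55 − 148.44 − 362.12 = 132546.24

EXW price: CNY 132546.24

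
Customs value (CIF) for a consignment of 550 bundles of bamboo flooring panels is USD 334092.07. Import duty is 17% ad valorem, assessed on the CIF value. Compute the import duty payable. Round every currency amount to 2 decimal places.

Import duty = 334092.07 × 17% = 56795.65

Import duty: USD 56795.65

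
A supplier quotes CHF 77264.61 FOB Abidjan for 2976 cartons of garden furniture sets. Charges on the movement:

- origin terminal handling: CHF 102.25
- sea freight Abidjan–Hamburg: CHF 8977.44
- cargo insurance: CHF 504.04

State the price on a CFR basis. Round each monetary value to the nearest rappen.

Not relevant to the conversion: origin terminal — on the seller under both FOB and CFR; already in the FOB price and stays in the CFR price. insurance — on the buyer under both terms; not part of either seller's price.
From FOB to CFR, the seller additionally bears: freight.
CFR price = 77264.61 + 8977.44 = 86242.05

CFR price: CHF 86242.05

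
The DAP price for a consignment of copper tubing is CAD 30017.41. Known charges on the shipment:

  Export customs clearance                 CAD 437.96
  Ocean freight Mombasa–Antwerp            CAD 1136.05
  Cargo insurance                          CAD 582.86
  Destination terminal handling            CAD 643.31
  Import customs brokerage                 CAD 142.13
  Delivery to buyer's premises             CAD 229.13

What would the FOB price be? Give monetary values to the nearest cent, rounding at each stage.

Not relevant to the conversion: export clearance — on the seller under both DAP and FOB; already in the DAP price and stays in the FOB price. brokerage — on the buyer under both terms; not part of either seller's price.
From DAP to FOB, the seller no longer bears: freight, insurance, destination terminal, delivery.
FOB price = 30017.41 − 1136.05 − 582.86 − 643.31 − 229.13 = 27426.06

FOB price: CAD 27426.06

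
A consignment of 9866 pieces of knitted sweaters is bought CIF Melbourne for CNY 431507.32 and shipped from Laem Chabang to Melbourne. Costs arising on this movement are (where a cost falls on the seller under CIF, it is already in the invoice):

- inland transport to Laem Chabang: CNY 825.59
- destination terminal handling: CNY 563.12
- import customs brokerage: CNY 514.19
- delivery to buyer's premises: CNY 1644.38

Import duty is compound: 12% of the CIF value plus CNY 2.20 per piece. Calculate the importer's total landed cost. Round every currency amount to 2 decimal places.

CIF: the seller pays costs through ocean freight and marine insurance to the destination port.
Already in the invoice (seller's account under CIF): inland to port — exclude.
The CIF price already equals the CIF value: 431507.32
Ad valorem component: 431507.32 × 12% = 51780.88
Specific component: 9866 × 2.20 = 21705.20
Import duty = 51780.88 + 21705.20 = 73486.08
Buyer bears: destination terminal 563.12 + brokerage 514.19 + delivery 1644.38 + duty 73486.08 = 76207.77
Landed cost = invoice 431507.32 + 76207.77 = 507715.09

Total landed cost: CNY 507715.09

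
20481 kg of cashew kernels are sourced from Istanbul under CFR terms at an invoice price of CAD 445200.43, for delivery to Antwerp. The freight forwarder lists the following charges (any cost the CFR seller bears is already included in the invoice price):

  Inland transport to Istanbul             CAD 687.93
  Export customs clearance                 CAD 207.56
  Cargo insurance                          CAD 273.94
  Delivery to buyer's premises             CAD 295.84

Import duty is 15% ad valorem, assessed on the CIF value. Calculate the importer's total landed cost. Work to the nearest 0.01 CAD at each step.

CFR: the seller pays costs through ocean freight to the destination port, but not insurance.
Already in the invoice (seller's account under CFR): inland to port, export clearance — exclude.
CIF value = CFR price + insurance = 445200.43 + 273.94 = 445474.37
Import duty = 445474.37 × 15% = 66821.16
Buyer bears: insurance 273.94 + delivery 295.84 + duty 66821.16 = 67390.94
Landed cost = invoice 445200.43 + 67390.94 = 512591.37

Total landed cost: CAD 512591.37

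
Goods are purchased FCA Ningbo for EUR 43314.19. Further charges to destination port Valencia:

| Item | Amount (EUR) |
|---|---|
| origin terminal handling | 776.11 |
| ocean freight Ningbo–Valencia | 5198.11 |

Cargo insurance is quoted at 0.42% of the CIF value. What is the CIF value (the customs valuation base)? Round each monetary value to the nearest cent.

CIF value: EUR 49496.29

Let C be the CIF value. C = FCA price + pre-shipment costs + freight + 0.42% × C
C − 0.42% × C = 43314.19 + 776.11 + 5198.11
0.9958 × C = 49288.41
C = 49288.41 / 0.9958 = 49496.29
Insurance premium = 0.42% × 49496.29 = 207.88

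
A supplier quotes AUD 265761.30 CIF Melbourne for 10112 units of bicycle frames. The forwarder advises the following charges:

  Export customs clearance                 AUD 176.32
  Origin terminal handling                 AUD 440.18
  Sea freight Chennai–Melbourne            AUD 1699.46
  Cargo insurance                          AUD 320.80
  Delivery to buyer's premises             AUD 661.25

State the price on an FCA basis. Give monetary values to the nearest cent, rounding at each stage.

Not relevant to the conversion: export clearance — on the seller under both CIF and FCA; already in the CIF price and stays in the FCA price. delivery — on the buyer under both terms; not part of either seller's price.
From CIF to FCA, the seller no longer bears: origin terminal, freight, insurance.
FCA price = 265761.30 − 440.18 − 1699.46 − 320.80 = 263300.86

FCA price: AUD 263300.86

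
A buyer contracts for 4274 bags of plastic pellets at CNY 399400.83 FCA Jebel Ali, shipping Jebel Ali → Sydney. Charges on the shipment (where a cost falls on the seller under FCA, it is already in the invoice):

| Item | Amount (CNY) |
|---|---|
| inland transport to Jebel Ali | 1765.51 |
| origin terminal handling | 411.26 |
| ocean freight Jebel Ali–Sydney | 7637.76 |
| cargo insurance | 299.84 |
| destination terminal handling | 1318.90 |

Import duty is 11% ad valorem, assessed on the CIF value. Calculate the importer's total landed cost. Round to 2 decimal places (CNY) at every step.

FCA: the seller delivers export-cleared goods to the carrier; the buyer bears costs from that point.
Already in the invoice (seller's account under FCA): inland to port — exclude.
CIF value = FCA price + origin terminal + freight + insurance = 399400.83 + 411.26 + 7637.76 + 299.84 = 407749.69
Import duty = 407749.69 × 11% = 44852.47
Buyer bears: origin terminal 411.26 + freight 7637.76 + insurance 299.84 + destination terminal 1318.90 + duty 44852.47 = 54520.23
Landed cost = invoice 399400.83 + 54520.23 = 453921.06

Total landed cost: CNY 453921.06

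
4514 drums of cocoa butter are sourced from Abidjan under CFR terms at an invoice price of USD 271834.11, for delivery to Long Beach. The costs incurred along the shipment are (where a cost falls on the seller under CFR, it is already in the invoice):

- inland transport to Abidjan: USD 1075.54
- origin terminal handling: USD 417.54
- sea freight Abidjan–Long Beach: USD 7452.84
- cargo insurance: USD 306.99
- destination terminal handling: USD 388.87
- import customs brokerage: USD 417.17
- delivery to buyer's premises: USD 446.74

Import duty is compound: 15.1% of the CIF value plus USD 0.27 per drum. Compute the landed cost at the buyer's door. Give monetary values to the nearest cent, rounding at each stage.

CFR: the seller pays costs through ocean freight to the destination port, but not insurance.
Already in the invoice (seller's account under CFR): inland to port, origin terminal, freight — exclude.
CIF value = CFR price + insurance = 271834.11 + 306.99 = 272141.10
Ad valorem component: 272141.10 × 15.1% = 41093.31
Specific component: 4514 × 0.27 = 1218.78
Import duty = 41093.31 + 1218.78 = 42312.09
Buyer bears: insurance 306.99 + destination terminal 388.87 + brokerage 417.17 + delivery 446.74 + duty 42312.09 = 43871.86
Landed cost = invoice 271834.11 + 43871.86 = 315705.97

Total landed cost: USD 315705.97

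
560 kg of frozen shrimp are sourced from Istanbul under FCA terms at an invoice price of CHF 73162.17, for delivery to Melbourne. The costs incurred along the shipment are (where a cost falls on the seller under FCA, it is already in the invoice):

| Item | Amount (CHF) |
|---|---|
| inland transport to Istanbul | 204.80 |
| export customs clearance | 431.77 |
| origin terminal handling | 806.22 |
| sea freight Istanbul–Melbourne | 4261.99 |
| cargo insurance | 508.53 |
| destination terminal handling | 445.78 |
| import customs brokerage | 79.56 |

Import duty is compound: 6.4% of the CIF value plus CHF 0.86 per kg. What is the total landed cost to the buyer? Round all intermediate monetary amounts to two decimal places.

FCA: the seller delivers export-cleared goods to the carrier; the buyer bears costs from that point.
Already in the invoice (seller's account under FCA): inland to port, export clearance — exclude.
CIF value = FCA price + origin terminal + freight + insurance = 73162.17 + 806.22 + 4261.99 + 508.53 = 78738.91
Ad valorem component: 78738.91 × 6.4% = 5039.29
Specific component: 560 × 0.86 = 481.60
Import duty = 5039.29 + 481.60 = 5520.89
Buyer bears: origin terminal 806.22 + freight 4261.99 + insurance 508.53 + destination terminal 445.78 + brokerage 79.56 + duty 5520.89 = 11622.97
Landed cost = invoice 73162.17 + 11622.97 = 84785.14

Total landed cost: CHF 84785.14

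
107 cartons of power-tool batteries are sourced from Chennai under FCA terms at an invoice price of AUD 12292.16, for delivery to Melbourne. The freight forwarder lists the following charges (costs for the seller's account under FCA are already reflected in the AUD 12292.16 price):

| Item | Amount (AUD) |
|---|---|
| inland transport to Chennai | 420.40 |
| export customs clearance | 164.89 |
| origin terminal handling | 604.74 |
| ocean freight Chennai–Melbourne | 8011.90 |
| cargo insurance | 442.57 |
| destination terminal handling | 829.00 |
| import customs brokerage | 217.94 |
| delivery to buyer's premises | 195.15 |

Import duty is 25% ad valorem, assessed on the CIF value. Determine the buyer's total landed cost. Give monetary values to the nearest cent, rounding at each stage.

Total landed cost: AUD 27931.30

FCA: the seller delivers export-cleared goods to the carrier; the buyer bears costs from that point.
Already in the invoice (seller's account under FCA): inland to port, export clearance — exclude.
CIF value = FCA price + origin terminal + freight + insurance = 12292.16 + 604.74 + 8011.90 + 442.57 = 21351.37
Import duty = 21351.37 × 25% = 5337.84
Buyer bears: origin terminal 604.74 + freight 8011.90 + insurance 442.57 + destination terminal 829.00 + brokerage 217.94 + delivery 195.15 + duty 5337.84 = 15639.14
Landed cost = invoice 12292.16 + 15639.14 = 27931.30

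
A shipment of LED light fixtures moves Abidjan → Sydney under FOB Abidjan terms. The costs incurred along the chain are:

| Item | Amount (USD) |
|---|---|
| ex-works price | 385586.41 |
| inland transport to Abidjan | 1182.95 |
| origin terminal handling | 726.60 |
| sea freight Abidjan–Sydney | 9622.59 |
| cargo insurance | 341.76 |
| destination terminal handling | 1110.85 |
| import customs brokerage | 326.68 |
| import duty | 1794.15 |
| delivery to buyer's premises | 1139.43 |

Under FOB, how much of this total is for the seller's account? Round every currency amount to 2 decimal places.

FOB: the seller bears costs until goods are on board at the origin port; the buyer bears freight, insurance and all costs thereafter.
Seller's account: goods 385586.41 + inland to port 1182.95 + origin terminal 726.60 = 387495.96
Buyer's account: freight 9622.59 + insurance 341.76 + destination terminal 1110.85 + brokerage 326.68 + duty 1794.15 + delivery 1139.43 = 14335.46

Seller's account: USD 387495.96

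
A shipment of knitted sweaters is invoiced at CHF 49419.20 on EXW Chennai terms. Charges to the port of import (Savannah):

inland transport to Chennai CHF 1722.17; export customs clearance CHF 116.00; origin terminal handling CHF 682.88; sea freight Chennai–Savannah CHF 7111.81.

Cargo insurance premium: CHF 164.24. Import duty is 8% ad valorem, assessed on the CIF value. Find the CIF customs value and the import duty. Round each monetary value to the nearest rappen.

CIF value: CHF 59216.30; import duty: CHF 4737.30

CIF = EXW price + pre-shipment costs + freight + insurance
CIF = 49419.20 + 1722.17 + 116.00 + 682.88 + 7111.81 + 164.24 = 59216.30
Import duty = 59216.30 × 8% = 4737.30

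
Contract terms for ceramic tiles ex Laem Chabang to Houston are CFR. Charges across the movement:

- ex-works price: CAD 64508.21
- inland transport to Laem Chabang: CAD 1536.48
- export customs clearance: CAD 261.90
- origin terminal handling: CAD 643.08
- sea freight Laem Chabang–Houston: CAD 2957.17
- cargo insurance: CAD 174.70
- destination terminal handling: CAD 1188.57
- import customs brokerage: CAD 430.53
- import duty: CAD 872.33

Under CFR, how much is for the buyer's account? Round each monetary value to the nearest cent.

CFR: the seller pays costs through ocean freight to the destination port, but not insurance.
Seller's account: goods 64508.21 + inland to port 1536.48 + export clearance 261.90 + origin terminal 643.08 + freight 2957.17 = 69906.84
Buyer's account: insurance 174.70 + destination terminal 1188.57 + brokerage 430.53 + duty 872.33 = 2666.13

Buyer's account: CAD 2666.13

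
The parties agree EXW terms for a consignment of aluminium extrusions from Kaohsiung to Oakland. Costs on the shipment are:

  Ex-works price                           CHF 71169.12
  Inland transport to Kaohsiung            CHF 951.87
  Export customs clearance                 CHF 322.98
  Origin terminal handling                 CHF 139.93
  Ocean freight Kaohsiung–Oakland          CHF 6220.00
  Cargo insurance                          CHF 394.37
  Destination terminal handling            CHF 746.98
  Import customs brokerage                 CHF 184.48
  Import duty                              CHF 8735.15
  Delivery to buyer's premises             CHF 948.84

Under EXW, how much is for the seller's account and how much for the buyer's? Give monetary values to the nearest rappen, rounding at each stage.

EXW: the seller makes goods available at their premises; the buyer bears all onward costs.
Seller's account: goods 71169.12 = 71169.12
Buyer's account: inland to port 951.87 + export clearance 322.98 + origin terminal 139.93 + freight 6220.00 + insurance 394.37 + destination terminal 746.98 + brokerage 184.48 + duty 8735.15 + delivery 948.84 = 18644.60

Seller: CHF 71169.12; buyer: CHF 18644.60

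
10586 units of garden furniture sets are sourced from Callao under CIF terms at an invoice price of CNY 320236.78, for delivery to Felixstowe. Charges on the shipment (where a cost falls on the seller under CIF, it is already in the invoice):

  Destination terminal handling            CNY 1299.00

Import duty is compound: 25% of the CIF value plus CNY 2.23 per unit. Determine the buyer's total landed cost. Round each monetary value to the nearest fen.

CIF: the seller pays costs through ocean freight and marine insurance to the destination port.
The CIF price already equals the CIF value: 320236.78
Ad valorem component: 320236.78 × 25% = 80059.20
Specific component: 10586 × 2.23 = 23606.78
Import duty = 80059.20 + 23606.78 = 103665.98
Buyer bears: destination terminal 1299.00 + duty 103665.98 = 104964.98
Landed cost = invoice 320236.78 + 104964.98 = 425201.76

Total landed cost: CNY 425201.76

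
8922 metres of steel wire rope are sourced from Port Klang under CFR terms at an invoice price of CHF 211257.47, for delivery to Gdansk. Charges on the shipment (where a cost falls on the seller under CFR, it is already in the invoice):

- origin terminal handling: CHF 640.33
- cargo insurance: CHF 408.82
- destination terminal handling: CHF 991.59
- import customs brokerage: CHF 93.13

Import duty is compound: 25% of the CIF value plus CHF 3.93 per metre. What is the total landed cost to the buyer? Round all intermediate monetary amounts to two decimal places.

CFR: the seller pays costs through ocean freight to the destination port, but not insurance.
Already in the invoice (seller's account under CFR): origin terminal — exclude.
CIF value = CFR price + insurance = 211257.47 + 408.82 = 211666.29
Ad valorem component: 211666.29 × 25% = 52916.57
Specific component: 8922 × 3.93 = 35063.46
Import duty = 52916.57 + 35063.46 = 87980.03
Buyer bears: insurance 408.82 + destination terminal 991.59 + brokerage 93.13 + duty 87980.03 = 89473.57
Landed cost = invoice 211257.47 + 89473.57 = 300731.04

Total landed cost: CHF 300731.04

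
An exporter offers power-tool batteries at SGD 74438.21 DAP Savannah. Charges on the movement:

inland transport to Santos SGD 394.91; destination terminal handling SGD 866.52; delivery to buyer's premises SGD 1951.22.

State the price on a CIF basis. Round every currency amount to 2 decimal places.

CIF price: SGD 71620.47

Not relevant to the conversion: inland to port — on the seller under both DAP and CIF; already in the DAP price and stays in the CIF price.
From DAP to CIF, the seller no longer bears: destination terminal, delivery.
CIF price = 74438.21 − 866.52 − 1951.22 = 71620.47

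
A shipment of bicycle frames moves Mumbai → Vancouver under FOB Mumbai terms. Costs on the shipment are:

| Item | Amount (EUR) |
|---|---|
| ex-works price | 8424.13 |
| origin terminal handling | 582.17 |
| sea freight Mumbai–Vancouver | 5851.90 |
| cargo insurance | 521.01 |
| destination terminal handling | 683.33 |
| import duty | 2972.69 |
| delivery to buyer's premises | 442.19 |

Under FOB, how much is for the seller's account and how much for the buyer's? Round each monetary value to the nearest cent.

FOB: the seller bears costs until goods are on board at the origin port; the buyer bears freight, insurance and all costs thereafter.
Seller's account: goods 8424.13 + origin terminal 582.17 = 9006.30
Buyer's account: freight 5851.90 + insurance 521.01 + destination terminal 683.33 + duty 2972.69 + delivery 442.19 = 10471.12

Seller: EUR 9006.30; buyer: EUR 10471.12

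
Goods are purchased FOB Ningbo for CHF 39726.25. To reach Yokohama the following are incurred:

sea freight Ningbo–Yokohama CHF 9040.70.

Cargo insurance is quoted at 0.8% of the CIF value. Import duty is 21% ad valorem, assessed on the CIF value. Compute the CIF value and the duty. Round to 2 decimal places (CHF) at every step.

CIF value: CHF 49160.23; import duty: CHF 10323.65

Let C be the CIF value. C = FOB price + freight + 0.8% × C
C − 0.8% × C = 39726.25 + 9040.70
0.992 × C = 48766.95
C = 48766.95 / 0.992 = 49160.23
Insurance premium = 0.8% × 49160.23 = 393.28
Import duty = 49160.23 × 21% = 10323.65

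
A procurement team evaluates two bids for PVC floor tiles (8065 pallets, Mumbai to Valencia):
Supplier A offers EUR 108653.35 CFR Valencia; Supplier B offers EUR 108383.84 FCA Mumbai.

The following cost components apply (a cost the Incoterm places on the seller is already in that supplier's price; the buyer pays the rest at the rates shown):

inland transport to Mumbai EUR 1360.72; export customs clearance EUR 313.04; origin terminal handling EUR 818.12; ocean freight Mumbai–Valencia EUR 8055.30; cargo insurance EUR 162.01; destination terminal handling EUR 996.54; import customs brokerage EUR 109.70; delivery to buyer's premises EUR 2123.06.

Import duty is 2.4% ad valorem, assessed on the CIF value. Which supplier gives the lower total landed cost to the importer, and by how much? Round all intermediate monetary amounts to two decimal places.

Supplier A is cheaper by EUR 8810.40

Supplier A (CFR):
CIF value = CFR price + insurance = 108653.35 + 162.01 = 108815.36
Import duty = 108815.36 × 2.4% = 2611.57
Buyer bears (A): 162.01 + 996.54 + 109.70 + 2123.06 = 3391.31
Landed cost (A) = invoice 108653.35 + 3391.31 + duty 2611.57 = 114656.23
Supplier B (FCA):
CIF value = FCA price + origin terminal + freight + insurance = 108383.84 + 818.12 + 8055.30 + 162.01 = 117419.27
Import duty = 117419.27 × 2.4% = 2818.06
Buyer bears (B): 818.12 + 8055.30 + 162.01 + 996.54 + 109.70 + 2123.06 = 12264.73
Landed cost (B) = invoice 108383.84 + 12264.73 + duty 2818.06 = 123466.63
Difference = |114656.23 − 123466.63| = 8810.40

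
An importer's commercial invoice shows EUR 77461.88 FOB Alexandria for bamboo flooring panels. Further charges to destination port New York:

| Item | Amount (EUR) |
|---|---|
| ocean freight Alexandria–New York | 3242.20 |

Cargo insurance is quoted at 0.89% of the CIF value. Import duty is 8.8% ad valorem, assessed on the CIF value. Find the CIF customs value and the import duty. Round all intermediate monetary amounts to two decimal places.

CIF value: EUR 81428.80; import duty: EUR 7165.73

Let C be the CIF value. C = FOB price + freight + 0.89% × C
C − 0.89% × C = 77461.88 + 3242.20
0.9911 × C = 80704.08
C = 80704.08 / 0.9911 = 81428.80
Insurance premium = 0.89% × 81428.80 = 724.72
Import duty = 81428.80 × 8.8% = 7165.73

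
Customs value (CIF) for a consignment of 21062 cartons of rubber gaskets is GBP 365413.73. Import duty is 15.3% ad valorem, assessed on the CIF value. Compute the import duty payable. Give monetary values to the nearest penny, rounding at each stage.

Import duty = 365413.73 × 15.3% = 55908.30

Import duty: GBP 55908.30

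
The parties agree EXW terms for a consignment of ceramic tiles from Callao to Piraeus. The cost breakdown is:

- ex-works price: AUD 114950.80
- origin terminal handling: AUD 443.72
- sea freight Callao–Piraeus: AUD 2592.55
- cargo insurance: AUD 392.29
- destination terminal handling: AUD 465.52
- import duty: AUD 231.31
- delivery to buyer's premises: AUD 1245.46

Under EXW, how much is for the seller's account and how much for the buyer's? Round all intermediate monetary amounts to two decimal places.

EXW: the seller makes goods available at their premises; the buyer bears all onward costs.
Seller's account: goods 114950.80 = 114950.80
Buyer's account: origin terminal 443.72 + freight 2592.55 + insurance 392.29 + destination terminal 465.52 + duty 231.31 + delivery 1245.46 = 5370.85

Seller: AUD 114950.80; buyer: AUD 5370.85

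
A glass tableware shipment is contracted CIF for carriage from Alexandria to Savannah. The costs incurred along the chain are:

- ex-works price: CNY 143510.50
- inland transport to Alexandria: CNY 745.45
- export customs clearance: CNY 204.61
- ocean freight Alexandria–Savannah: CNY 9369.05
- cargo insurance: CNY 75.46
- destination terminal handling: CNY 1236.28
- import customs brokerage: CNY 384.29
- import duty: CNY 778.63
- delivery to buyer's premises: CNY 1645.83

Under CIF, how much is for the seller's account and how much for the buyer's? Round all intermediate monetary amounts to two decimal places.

CIF: the seller pays costs through ocean freight and marine insurance to the destination port.
Seller's account: goods 143510.50 + inland to port 745.45 + export clearance 204.61 + freight 9369.05 + insurance 75.46 = 153905.07
Buyer's account: destination terminal 1236.28 + brokerage 384.29 + duty 778.63 + delivery 1645.83 = 4045.03

Seller: CNY 153905.07; buyer: CNY 4045.03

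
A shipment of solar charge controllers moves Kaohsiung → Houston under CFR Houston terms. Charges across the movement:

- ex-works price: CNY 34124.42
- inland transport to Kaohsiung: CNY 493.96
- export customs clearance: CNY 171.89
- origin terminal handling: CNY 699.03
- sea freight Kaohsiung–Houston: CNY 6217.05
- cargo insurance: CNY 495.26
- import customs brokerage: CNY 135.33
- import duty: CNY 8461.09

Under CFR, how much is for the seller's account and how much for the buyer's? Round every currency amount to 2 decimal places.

CFR: the seller pays costs through ocean freight to the destination port, but not insurance.
Seller's account: goods 34124.42 + inland to port 493.96 + export clearance 171.89 + origin terminal 699.03 + freight 6217.05 = 41706.35
Buyer's account: insurance 495.26 + brokerage 135.33 + duty 8461.09 = 9091.68

Seller: CNY 41706.35; buyer: CNY 9091.68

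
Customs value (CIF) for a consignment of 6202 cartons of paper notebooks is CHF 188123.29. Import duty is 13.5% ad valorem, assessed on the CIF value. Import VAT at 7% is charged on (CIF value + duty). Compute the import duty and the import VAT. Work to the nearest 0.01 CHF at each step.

Import duty = 188123.29 × 13.5% = 25396.64
VAT base = CIF + duty = 188123.29 + 25396.64 = 213519.93
Import VAT = 213519.93 × 7% = 14946.40

Import duty: CHF 25396.64; import VAT: CHF 14946.40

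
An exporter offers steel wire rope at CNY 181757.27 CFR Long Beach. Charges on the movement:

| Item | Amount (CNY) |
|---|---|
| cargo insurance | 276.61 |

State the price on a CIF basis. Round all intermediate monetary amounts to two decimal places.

CIF price: CNY 182033.88

From CFR to CIF, the seller additionally bears: insurance.
CIF price = 181757.27 + 276.61 = 182033.88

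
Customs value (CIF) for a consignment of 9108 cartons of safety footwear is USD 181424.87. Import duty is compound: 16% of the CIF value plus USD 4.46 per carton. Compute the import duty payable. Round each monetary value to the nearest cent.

Ad valorem component: 181424.87 × 16% = 29027.98
Specific component: 9108 × 4.46 = 40621.68
Import duty = 29027.98 + 40621.68 = 69649.66

Import duty: USD 69649.66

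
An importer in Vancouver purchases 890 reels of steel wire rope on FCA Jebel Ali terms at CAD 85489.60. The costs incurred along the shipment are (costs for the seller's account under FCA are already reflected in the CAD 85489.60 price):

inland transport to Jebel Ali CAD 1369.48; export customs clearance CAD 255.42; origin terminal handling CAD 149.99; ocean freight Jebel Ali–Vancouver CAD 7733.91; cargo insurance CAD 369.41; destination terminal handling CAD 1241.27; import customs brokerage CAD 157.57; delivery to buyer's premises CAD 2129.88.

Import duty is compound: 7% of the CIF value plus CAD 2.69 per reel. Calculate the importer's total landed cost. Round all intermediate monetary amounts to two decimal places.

FCA: the seller delivers export-cleared goods to the carrier; the buyer bears costs from that point.
Already in the invoice (seller's account under FCA): inland to port, export clearance — exclude.
CIF value = FCA price + origin terminal + freight + insurance = 85489.60 + 149.99 + 7733.91 + 369.41 = 93742.91
Ad valorem component: 93742.91 × 7% = 6562.00
Specific component: 890 × 2.69 = 2394.10
Import duty = 6562.00 + 2394.10 = 8956.10
Buyer bears: origin terminal 149.99 + freight 7733.91 + insurance 369.41 + destination terminal 1241.27 + brokerage 157.57 + delivery 2129.88 + duty 8956.10 = 20738.13
Landed cost = invoice 85489.60 + 20738.13 = 106227.73

Total landed cost: CAD 106227.73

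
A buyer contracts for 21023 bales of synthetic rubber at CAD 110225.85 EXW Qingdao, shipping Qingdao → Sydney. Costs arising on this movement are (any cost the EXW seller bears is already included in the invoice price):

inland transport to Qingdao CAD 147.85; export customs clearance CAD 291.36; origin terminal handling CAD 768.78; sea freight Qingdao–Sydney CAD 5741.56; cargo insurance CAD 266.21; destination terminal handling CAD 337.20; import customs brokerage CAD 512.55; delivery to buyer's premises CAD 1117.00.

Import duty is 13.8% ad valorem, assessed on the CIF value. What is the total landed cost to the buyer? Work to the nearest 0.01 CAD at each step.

EXW: the seller makes goods available at their premises; the buyer bears all onward costs.
CIF value = EXW price + inland to port + export clearance + origin terminal + freight + insurance = 110225.85 + 147.85 + 291.36 + 768.78 + 5741.56 + 266.21 = 117441.61
Import duty = 117441.61 × 13.8% = 16206.94
Buyer bears: inland to port 147.85 + export clearance 291.36 + origin terminal 768.78 + freight 5741.56 + insurance 266.21 + destination terminal 337.20 + brokerage 512.55 + delivery 1117.00 + duty 16206.94 = 25389.45
Landed cost = invoice 110225.85 + 25389.45 = 135615.30

Total landed cost: CAD 135615.30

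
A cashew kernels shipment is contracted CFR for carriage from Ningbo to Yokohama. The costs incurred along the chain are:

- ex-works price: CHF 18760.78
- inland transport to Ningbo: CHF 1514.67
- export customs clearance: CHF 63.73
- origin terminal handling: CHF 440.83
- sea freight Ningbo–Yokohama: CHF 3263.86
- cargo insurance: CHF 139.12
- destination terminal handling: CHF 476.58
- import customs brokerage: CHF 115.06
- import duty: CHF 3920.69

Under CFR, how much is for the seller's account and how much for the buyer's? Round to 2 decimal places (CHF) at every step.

Seller: CHF 24043.87; buyer: CHF 4651.45

CFR: the seller pays costs through ocean freight to the destination port, but not insurance.
Seller's account: goods 18760.78 + inland to port 1514.67 + export clearance 63.73 + origin terminal 440.83 + freight 3263.86 = 24043.87
Buyer's account: insurance 139.12 + destination terminal 476.58 + brokerage 115.06 + duty 3920.69 = 4651.45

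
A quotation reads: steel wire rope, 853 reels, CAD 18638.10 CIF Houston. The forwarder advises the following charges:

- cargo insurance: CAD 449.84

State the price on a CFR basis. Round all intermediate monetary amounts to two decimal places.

CFR price: CAD 18188.26

From CIF to CFR, the seller no longer bears: insurance.
CFR price = 18638.10 − 449.84 = 18188.26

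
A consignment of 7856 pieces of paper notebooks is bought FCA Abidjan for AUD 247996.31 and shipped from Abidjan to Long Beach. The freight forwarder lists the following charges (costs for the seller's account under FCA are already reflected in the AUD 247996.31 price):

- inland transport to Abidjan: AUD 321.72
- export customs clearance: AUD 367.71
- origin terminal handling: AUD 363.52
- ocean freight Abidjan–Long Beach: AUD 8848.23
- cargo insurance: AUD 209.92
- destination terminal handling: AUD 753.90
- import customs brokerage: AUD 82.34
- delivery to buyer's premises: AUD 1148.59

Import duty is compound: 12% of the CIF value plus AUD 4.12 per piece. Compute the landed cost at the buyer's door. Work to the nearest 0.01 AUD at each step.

Total landed cost: AUD 322659.69

FCA: the seller delivers export-cleared goods to the carrier; the buyer bears costs from that point.
Already in the invoice (seller's account under FCA): inland to port, export clearance — exclude.
CIF value = FCA price + origin terminal + freight + insurance = 247996.31 + 363.52 + 8848.23 + 209.92 = 257417.98
Ad valorem component: 257417.98 × 12% = 30890.16
Specific component: 7856 × 4.12 = 32366.72
Import duty = 30890.16 + 32366.72 = 63256.88
Buyer bears: origin terminal 363.52 + freight 8848.23 + insurance 209.92 + destination terminal 753.90 + brokerage 82.34 + delivery 1148.59 + duty 63256.88 = 74663.38
Landed cost = invoice 247996.31 + 74663.38 = 322659.69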